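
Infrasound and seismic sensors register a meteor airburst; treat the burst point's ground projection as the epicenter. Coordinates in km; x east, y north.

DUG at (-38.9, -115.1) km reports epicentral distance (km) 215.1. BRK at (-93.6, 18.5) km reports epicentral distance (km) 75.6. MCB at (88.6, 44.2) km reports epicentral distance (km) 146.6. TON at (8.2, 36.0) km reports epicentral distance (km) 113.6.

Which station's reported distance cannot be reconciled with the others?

MCB

Solve using three stations at a time. Using DUG, BRK, TON (subtract circle equations pairwise → linear system) gives (x, y) ≈ (-89.5, 94.0).
Distances from that point to each station vs reported:
  DUG: calculated 215.1 vs reported 215.1 → residual 0.0 km
  BRK: calculated 75.6 vs reported 75.6 → residual 0.0 km
  MCB: calculated 184.9 vs reported 146.6 → residual 38.3 km
  TON: calculated 113.6 vs reported 113.6 → residual 0.0 km
DUG, BRK, TON are mutually consistent (residuals ≈ 0); MCB is off by 38.3 km.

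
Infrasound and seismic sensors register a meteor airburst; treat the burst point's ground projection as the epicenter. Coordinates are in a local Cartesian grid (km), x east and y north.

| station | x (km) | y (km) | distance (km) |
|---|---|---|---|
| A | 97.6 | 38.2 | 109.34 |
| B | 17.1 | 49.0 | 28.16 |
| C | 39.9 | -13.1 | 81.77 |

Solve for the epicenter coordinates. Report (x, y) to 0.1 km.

-11.0 km east, 50.9 km north

Circle about each station: (x − 97.6)² + (y − 38.2)² = 109.34²; (x − 17.1)² + (y − 49.0)² = 28.16²; (x − 39.9)² + (y + 13.1)² = 81.77².
Subtracting the A equation from the B and C equations removes the quadratic terms:
-161.0 x + 21.6 y = 2870.66
-115.4 x − 102.6 y = -3952.48
Solving the 2×2 system: x ≈ -11.0, y ≈ 50.9 km.
Check against A (with the unrounded x, y): √((x − 97.6)²+(y − 38.2)²) = 109.34 ≈ 109.34 km. ✓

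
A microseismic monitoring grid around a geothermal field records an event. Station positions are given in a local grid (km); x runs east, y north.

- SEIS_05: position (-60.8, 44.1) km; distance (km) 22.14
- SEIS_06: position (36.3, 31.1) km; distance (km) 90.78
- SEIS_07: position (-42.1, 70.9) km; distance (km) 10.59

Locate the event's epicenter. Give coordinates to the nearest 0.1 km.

(-48.8, 62.7)

Circle about each station: (x + 60.8)² + (y − 44.1)² = 22.14²; (x − 36.3)² + (y − 31.1)² = 90.78²; (x + 42.1)² + (y − 70.9)² = 10.59².
Subtracting pairs of circle equations eliminates x²+y² and gives linear equations (the radical axes):
194.2 x − 26.0 y = -11107.38
37.4 x + 53.6 y = 1535.80
Solving the 2×2 system: x ≈ -48.8, y ≈ 62.7 km.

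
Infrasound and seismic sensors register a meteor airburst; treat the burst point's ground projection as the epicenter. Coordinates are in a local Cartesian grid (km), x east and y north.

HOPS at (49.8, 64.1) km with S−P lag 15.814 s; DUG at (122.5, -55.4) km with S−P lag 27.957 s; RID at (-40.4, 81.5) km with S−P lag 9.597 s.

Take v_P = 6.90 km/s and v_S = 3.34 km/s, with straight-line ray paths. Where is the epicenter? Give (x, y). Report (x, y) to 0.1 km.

Distance from S−P lag: d = Δt · v_P v_S / (v_P − v_S) = Δt · (6.90·3.34)/(6.90−3.34) ≈ 6.4736·Δt.
So d_HOPS = 102.37, d_DUG = 180.98, d_RID = 62.13 km.
Circle about each station: (x − 49.8)² + (y − 64.1)² = 102.37²; (x − 122.5)² + (y + 55.4)² = 180.98²; (x + 40.4)² + (y − 81.5)² = 62.13².
Subtracting the HOPS equation from the DUG and RID equations removes the quadratic terms:
145.4 x − 239.0 y = -10787.58
-180.4 x + 34.8 y = 8305.04
Solving the 2×2 system: x ≈ -42.3, y ≈ 19.4 km.

x ≈ -42.3 km, y ≈ 19.4 km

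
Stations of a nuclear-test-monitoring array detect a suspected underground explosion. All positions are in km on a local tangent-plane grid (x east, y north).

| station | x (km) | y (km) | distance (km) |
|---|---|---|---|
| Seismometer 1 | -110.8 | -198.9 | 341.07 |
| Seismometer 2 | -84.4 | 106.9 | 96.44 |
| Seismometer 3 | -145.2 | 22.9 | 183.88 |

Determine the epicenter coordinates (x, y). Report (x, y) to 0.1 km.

Circle about each station: (x + 110.8)² + (y + 198.9)² = 341.07²; (x + 84.4)² + (y − 106.9)² = 96.44²; (x + 145.2)² + (y − 22.9)² = 183.88².
Subtracting the Seismometer 1 equation from the Seismometer 2 and Seismometer 3 equations removes the quadratic terms:
52.8 x + 611.6 y = 73741.19
-68.8 x + 443.6 y = 52286.49
Solving the 2×2 system: x ≈ 11.2, y ≈ 119.6 km.
Check against Seismometer 1 (with the unrounded x, y): √((x + 110.8)²+(y + 198.9)²) = 341.07 ≈ 341.07 km. ✓

(11.2, 119.6)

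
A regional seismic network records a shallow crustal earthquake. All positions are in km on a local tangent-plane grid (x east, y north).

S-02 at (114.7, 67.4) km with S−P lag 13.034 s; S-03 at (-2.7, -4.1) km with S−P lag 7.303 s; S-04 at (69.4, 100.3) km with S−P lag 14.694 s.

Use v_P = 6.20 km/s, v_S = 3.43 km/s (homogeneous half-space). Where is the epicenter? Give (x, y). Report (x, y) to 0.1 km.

(52.9, -11.3)

Distance from S−P lag: d = Δt · v_P v_S / (v_P − v_S) = Δt · (6.20·3.43)/(6.20−3.43) ≈ 7.6773·Δt.
So d_S-02 = 100.07, d_S-03 = 56.07, d_S-04 = 112.81 km.
Circle about each station: (x − 114.7)² + (y − 67.4)² = 100.07²; (x + 2.7)² + (y + 4.1)² = 56.07²; (x − 69.4)² + (y − 100.3)² = 112.81².
Subtracting the S-02 equation from the S-03 and S-04 equations removes the quadratic terms:
-234.8 x − 143.0 y = -10804.59
-90.6 x + 65.8 y = -5534.49
Solving the 2×2 system: x ≈ 52.9, y ≈ -11.3 km.
Check against S-02 (with the unrounded x, y): √((x − 114.7)²+(y − 67.4)²) = 100.06 ≈ 100.07 km. ✓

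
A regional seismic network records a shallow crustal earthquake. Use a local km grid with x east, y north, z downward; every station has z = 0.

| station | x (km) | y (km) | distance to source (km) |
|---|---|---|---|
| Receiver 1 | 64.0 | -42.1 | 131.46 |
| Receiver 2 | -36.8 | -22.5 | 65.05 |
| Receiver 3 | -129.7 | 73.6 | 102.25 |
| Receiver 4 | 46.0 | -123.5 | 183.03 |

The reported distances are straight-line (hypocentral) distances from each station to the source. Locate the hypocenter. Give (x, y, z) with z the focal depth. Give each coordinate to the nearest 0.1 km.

Each station gives a sphere (x−x_i)² + (y−y_i)² + z² = d_i² (stations at z=0).
Subtracting the Receiver 1 sphere from Receiver 2 and Receiver 3: z² cancels, leaving linear equations in x and y:
-201.6 x + 39.2 y = 9042.31
-387.4 x + 231.4 y = 23197.31
Solving: x ≈ -37.600, y ≈ 37.299 km (keep extra digits for the depth step; rounded: -37.6, 37.3).
Then from the Receiver 1 sphere: z² = 131.46² − (x − 64.0)² − (y + 42.1)² with x = -37.600, y = 37.299, so z ≈ 25.592 ≈ 25.6 km.

x ≈ -37.6 km, y ≈ 37.3 km, depth ≈ 25.6 km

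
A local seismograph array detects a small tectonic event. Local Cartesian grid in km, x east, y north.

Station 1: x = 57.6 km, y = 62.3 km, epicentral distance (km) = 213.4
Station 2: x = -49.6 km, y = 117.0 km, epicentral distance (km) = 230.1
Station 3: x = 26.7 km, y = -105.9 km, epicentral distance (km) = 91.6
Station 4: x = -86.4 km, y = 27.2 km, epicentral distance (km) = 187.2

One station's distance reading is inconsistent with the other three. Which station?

Solve using three stations at a time. Using Station 1, Station 2, Station 3 (subtract circle equations pairwise → linear system) gives (x, y) ≈ (-64.7, -112.6).
Distances from that point to each station vs reported:
  Station 1: calculated 213.4 vs reported 213.4 → residual 0.0 km
  Station 2: calculated 230.1 vs reported 230.1 → residual 0.0 km
  Station 3: calculated 91.6 vs reported 91.6 → residual 0.0 km
  Station 4: calculated 141.5 vs reported 187.2 → residual 45.7 km
Station 1, Station 2, Station 3 are mutually consistent (residuals ≈ 0); Station 4 is off by 45.7 km.

Station 4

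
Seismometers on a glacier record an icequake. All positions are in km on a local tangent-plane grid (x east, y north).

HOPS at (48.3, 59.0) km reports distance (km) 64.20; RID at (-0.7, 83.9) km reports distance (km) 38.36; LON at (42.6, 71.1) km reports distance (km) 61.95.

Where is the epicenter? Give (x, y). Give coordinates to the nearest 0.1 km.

Circle about each station: (x − 48.3)² + (y − 59.0)² = 64.20²; (x + 0.7)² + (y − 83.9)² = 38.36²; (x − 42.6)² + (y − 71.1)² = 61.95².
Subtracting pairs of circle equations eliminates x²+y² and gives linear equations (the radical axes):
-98.0 x + 49.8 y = 3875.96
-11.4 x + 24.2 y = 1339.92
Solving the 2×2 system: x ≈ -15.0, y ≈ 48.3 km.
Check against HOPS (with the unrounded x, y): √((x − 48.3)²+(y − 59.0)²) = 64.20 ≈ 64.20 km. ✓

-15.0 km east, 48.3 km north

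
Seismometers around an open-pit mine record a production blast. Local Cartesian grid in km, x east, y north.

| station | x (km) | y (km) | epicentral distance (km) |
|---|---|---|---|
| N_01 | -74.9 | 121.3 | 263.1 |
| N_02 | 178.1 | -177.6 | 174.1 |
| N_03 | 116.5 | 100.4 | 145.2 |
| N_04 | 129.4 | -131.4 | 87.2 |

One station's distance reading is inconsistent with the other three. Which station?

Solve using three stations at a time. Using N_01, N_03, N_04 (subtract circle equations pairwise → linear system) gives (x, y) ≈ (129.6, -44.2).
Distances from that point to each station vs reported:
  N_01: calculated 263.1 vs reported 263.1 → residual 0.0 km
  N_02: calculated 141.9 vs reported 174.1 → residual 32.2 km
  N_03: calculated 145.2 vs reported 145.2 → residual 0.0 km
  N_04: calculated 87.2 vs reported 87.2 → residual 0.0 km
N_01, N_03, N_04 are mutually consistent (residuals ≈ 0); N_02 is off by 32.2 km.

N_02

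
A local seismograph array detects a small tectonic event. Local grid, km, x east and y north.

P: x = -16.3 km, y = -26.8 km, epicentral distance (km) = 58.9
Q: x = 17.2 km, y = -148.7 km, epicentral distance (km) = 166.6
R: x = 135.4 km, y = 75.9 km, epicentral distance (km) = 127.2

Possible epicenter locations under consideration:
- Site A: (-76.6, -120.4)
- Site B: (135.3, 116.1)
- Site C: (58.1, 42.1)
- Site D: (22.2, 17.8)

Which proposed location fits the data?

Site D

For each candidate, compare |candidate − station| to the reported distance:
Site A: residuals P 52.4, Q 68.6, R 161.7 → max 161.7 km
Site B: residuals P 149.4, Q 123.3, R 87.0 → max 149.4 km
Site C: residuals P 42.5, Q 28.5, R 42.8 → max 42.8 km
Site D: residuals P 0.0, Q 0.0, R 0.0 → max 0.0 km
Only Site D has all residuals ≈ 0.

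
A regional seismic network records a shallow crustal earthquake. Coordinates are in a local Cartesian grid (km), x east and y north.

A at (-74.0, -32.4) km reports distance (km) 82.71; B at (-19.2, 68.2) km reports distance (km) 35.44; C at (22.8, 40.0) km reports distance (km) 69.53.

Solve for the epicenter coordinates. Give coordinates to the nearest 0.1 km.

-46.5 km east, 45.6 km north

Circle about each station: (x + 74.0)² + (y + 32.4)² = 82.71²; (x + 19.2)² + (y − 68.2)² = 35.44²; (x − 22.8)² + (y − 40.0)² = 69.53².
Subtracting pairs of circle equations eliminates x²+y² and gives linear equations (the radical axes):
109.6 x + 201.2 y = 4079.07
193.6 x + 144.8 y = -2399.40
Solving the 2×2 system: x ≈ -46.5, y ≈ 45.6 km.
Check against A (with the unrounded x, y): √((x + 74.0)²+(y + 32.4)²) = 82.71 ≈ 82.71 km. ✓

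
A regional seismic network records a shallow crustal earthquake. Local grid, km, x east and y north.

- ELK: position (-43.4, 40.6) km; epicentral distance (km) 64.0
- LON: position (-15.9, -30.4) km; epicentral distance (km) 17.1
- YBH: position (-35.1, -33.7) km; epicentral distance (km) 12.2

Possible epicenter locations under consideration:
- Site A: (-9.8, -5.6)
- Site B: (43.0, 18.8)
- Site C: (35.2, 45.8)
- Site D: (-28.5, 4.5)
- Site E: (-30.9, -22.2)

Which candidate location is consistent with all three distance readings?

For each candidate, compare |candidate − station| to the reported distance:
Site A: residuals ELK 6.9, LON 8.4, YBH 25.6 → max 25.6 km
Site B: residuals ELK 25.1, LON 59.6, YBH 81.9 → max 81.9 km
Site C: residuals ELK 14.8, LON 74.6, YBH 93.9 → max 93.9 km
Site D: residuals ELK 24.9, LON 20.0, YBH 26.6 → max 26.6 km
Site E: residuals ELK 0.0, LON 0.0, YBH 0.0 → max 0.0 km
Only Site E has all residuals ≈ 0.

Site E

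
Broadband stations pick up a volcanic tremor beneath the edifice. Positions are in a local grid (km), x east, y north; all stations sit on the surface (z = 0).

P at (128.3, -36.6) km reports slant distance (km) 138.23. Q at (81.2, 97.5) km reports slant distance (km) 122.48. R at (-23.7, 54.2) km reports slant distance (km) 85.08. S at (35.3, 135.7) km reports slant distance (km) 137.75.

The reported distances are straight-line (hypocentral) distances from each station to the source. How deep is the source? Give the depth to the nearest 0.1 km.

Each station gives a sphere (x−x_i)² + (y−y_i)² + z² = d_i² (stations at z=0).
Subtracting the P sphere from Q and R: z² cancels, leaving linear equations in x and y:
-94.2 x + 268.2 y = 2405.42
-304.0 x + 181.6 y = -2432.19
Solving: x ≈ 16.905, y ≈ 14.906 km (keep extra digits for the depth step; rounded: 16.9, 14.9).
Then from the P sphere: z² = 138.23² − (x − 128.3)² − (y + 36.6)² with x = 16.905, y = 14.906, so z ≈ 63.607 ≈ 63.6 km.
Check against S (with the unrounded solution): distance 137.75 ≈ 137.75 km. ✓

63.6 km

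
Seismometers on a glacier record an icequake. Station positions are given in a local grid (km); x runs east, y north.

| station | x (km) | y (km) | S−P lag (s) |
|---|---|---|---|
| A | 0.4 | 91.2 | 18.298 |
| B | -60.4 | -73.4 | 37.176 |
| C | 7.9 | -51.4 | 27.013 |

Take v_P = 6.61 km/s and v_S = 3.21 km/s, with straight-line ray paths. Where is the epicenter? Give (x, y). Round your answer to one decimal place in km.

(114.0, 79.6)

Distance from S−P lag: d = Δt · v_P v_S / (v_P − v_S) = Δt · (6.61·3.21)/(6.61−3.21) ≈ 6.2406·Δt.
So d_A = 114.19, d_B = 232.00, d_C = 168.58 km.
Circle about each station: (x − 0.4)² + (y − 91.2)² = 114.19²; (x + 60.4)² + (y + 73.4)² = 232.00²; (x − 7.9)² + (y + 51.4)² = 168.58².
Subtracting the A equation from the B and C equations removes the quadratic terms:
-121.6 x − 329.2 y = -40066.52
15.0 x − 285.2 y = -20993.09
Solving the 2×2 system: x ≈ 114.0, y ≈ 79.6 km.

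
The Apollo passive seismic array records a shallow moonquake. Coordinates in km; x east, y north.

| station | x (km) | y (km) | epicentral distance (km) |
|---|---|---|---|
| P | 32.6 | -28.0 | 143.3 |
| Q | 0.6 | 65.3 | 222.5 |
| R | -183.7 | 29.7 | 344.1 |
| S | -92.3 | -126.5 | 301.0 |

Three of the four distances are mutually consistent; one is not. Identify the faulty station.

Solve using three stations at a time. Using P, R, S (subtract circle equations pairwise → linear system) gives (x, y) ≈ (160.4, 37.2).
Distances from that point to each station vs reported:
  P: calculated 143.5 vs reported 143.3 → residual 0.2 km
  Q: calculated 162.2 vs reported 222.5 → residual 60.3 km
  R: calculated 344.2 vs reported 344.1 → residual 0.1 km
  S: calculated 301.1 vs reported 301.0 → residual 0.1 km
P, R, S are mutually consistent (residuals ≈ 0); Q is off by 60.3 km.

Q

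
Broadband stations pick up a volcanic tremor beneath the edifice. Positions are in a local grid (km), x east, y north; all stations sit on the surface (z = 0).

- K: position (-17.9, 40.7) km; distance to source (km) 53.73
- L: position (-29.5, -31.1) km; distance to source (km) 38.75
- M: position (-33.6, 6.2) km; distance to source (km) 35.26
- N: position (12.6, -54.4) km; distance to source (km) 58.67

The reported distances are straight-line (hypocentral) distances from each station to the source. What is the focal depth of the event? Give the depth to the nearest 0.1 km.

24.3 km

Each station gives a sphere (x−x_i)² + (y−y_i)² + z² = d_i² (stations at z=0).
Subtracting the K sphere from L and M: z² cancels, leaving linear equations in x and y:
-23.2 x − 143.6 y = 1245.91
-31.4 x − 69.0 y = 834.15
Solving: x ≈ -11.627, y ≈ -6.798 km (keep extra digits for the depth step; rounded: -11.6, -6.8).
Then from the K sphere: z² = 53.73² − (x + 17.9)² − (y − 40.7)² with x = -11.627, y = -6.798, so z ≈ 24.321 ≈ 24.3 km.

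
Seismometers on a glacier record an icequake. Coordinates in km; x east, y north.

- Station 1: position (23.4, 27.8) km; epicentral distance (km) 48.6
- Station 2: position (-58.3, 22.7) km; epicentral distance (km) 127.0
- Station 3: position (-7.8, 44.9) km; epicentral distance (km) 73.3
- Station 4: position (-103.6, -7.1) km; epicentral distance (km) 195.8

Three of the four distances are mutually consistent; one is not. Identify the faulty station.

Solve using three stations at a time. Using Station 1, Station 2, Station 3 (subtract circle equations pairwise → linear system) gives (x, y) ≈ (65.1, 52.8).
Distances from that point to each station vs reported:
  Station 1: calculated 48.6 vs reported 48.6 → residual 0.0 km
  Station 2: calculated 127.0 vs reported 127.0 → residual 0.0 km
  Station 3: calculated 73.3 vs reported 73.3 → residual 0.0 km
  Station 4: calculated 179.0 vs reported 195.8 → residual 16.8 km
Station 1, Station 2, Station 3 are mutually consistent (residuals ≈ 0); Station 4 is off by 16.8 km.

Station 4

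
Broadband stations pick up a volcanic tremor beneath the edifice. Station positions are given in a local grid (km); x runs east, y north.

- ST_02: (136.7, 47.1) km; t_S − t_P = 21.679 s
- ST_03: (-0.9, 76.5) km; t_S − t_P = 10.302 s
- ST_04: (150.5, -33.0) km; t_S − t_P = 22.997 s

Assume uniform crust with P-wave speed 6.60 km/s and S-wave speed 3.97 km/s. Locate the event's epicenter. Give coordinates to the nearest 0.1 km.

x ≈ -75.3 km, y ≈ 5.8 km

Distance from S−P lag: d = Δt · v_P v_S / (v_P − v_S) = Δt · (6.60·3.97)/(6.60−3.97) ≈ 9.9627·Δt.
So d_ST_02 = 215.98, d_ST_03 = 102.64, d_ST_04 = 229.11 km.
Circle about each station: (x − 136.7)² + (y − 47.1)² = 215.98²; (x + 0.9)² + (y − 76.5)² = 102.64²; (x − 150.5)² + (y + 33.0)² = 229.11².
Subtracting the ST_02 equation from the ST_03 and ST_04 equations removes the quadratic terms:
-275.2 x + 58.8 y = 21060.15
27.6 x − 160.2 y = -3010.08
Solving the 2×2 system: x ≈ -75.3, y ≈ 5.8 km.
Check against ST_02 (with the unrounded x, y): √((x − 136.7)²+(y − 47.1)²) = 215.97 ≈ 215.98 km. ✓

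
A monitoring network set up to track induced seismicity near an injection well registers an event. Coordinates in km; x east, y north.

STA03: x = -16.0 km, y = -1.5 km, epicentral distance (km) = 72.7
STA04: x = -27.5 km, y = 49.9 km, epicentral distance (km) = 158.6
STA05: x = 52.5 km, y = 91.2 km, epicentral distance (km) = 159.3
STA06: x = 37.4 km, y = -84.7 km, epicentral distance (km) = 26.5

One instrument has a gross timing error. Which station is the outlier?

Solve using three stations at a time. Using STA03, STA05, STA06 (subtract circle equations pairwise → linear system) gives (x, y) ≈ (19.9, -64.7).
Distances from that point to each station vs reported:
  STA03: calculated 72.7 vs reported 72.7 → residual 0.0 km
  STA04: calculated 124.1 vs reported 158.6 → residual 34.5 km
  STA05: calculated 159.3 vs reported 159.3 → residual 0.0 km
  STA06: calculated 26.5 vs reported 26.5 → residual 0.0 km
STA03, STA05, STA06 are mutually consistent (residuals ≈ 0); STA04 is off by 34.5 km.

STA04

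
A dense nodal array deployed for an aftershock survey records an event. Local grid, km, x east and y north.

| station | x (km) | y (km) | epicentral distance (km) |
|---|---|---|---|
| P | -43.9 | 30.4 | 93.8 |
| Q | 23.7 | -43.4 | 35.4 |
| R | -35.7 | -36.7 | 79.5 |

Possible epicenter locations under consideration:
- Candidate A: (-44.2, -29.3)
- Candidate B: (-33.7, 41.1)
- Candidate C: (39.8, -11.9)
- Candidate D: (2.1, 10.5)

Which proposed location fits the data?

Candidate C

For each candidate, compare |candidate − station| to the reported distance:
Candidate A: residuals P 34.1, Q 33.9, R 68.2 → max 68.2 km
Candidate B: residuals P 79.0, Q 66.8, R 1.7 → max 79.0 km
Candidate C: residuals P 0.0, Q 0.0, R 0.0 → max 0.0 km
Candidate D: residuals P 43.7, Q 22.7, R 19.0 → max 43.7 km
Only Candidate C has all residuals ≈ 0.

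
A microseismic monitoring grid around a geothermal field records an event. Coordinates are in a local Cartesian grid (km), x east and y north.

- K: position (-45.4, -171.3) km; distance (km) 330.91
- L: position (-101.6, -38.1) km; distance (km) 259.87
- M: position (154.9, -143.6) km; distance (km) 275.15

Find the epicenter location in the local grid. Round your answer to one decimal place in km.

(99.9, 126.0)

Circle about each station: (x + 45.4)² + (y + 171.3)² = 330.91²; (x + 101.6)² + (y + 38.1)² = 259.87²; (x − 154.9)² + (y + 143.6)² = 275.15².
Subtracting pairs of circle equations eliminates x²+y² and gives linear equations (the radical axes):
-112.4 x + 266.4 y = 22338.33
400.6 x + 55.4 y = 47004.03
Solving the 2×2 system: x ≈ 99.9, y ≈ 126.0 km.
Check against K (with the unrounded x, y): √((x + 45.4)²+(y + 171.3)²) = 330.92 ≈ 330.91 km. ✓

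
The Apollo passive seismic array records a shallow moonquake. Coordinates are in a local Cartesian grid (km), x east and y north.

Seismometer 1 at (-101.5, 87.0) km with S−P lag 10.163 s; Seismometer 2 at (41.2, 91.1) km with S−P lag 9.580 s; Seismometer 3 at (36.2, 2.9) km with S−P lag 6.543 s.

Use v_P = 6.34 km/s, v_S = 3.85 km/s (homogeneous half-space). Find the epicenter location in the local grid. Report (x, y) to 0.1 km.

Distance from S−P lag: d = Δt · v_P v_S / (v_P − v_S) = Δt · (6.34·3.85)/(6.34−3.85) ≈ 9.8028·Δt.
So d_Seismometer 1 = 99.63, d_Seismometer 2 = 93.91, d_Seismometer 3 = 64.14 km.
Circle about each station: (x + 101.5)² + (y − 87.0)² = 99.63²; (x − 41.2)² + (y − 91.1)² = 93.91²; (x − 36.2)² + (y − 2.9)² = 64.14².
Subtracting the Seismometer 1 equation from the Seismometer 2 and Seismometer 3 equations removes the quadratic terms:
285.4 x + 8.2 y = -6767.55
275.4 x − 168.2 y = -10740.20
Solving the 2×2 system: x ≈ -24.4, y ≈ 23.9 km.
Check against Seismometer 1 (with the unrounded x, y): √((x + 101.5)²+(y − 87.0)²) = 99.63 ≈ 99.63 km. ✓

-24.4 km east, 23.9 km north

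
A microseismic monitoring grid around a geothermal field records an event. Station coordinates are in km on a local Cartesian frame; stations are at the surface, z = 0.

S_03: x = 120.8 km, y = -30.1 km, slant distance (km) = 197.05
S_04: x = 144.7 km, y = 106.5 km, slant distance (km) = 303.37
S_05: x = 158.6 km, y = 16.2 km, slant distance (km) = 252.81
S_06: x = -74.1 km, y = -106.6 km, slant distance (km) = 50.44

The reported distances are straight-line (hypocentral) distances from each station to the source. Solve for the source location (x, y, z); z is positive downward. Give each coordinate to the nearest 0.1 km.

(-47.5, -125.0, 38.7)

Each station gives a sphere (x−x_i)² + (y−y_i)² + z² = d_i² (stations at z=0).
Subtracting the S_03 sphere from S_04 and S_05: z² cancels, leaving linear equations in x and y:
47.8 x + 273.2 y = -36422.96
75.6 x + 92.6 y = -15166.44
Solving: x ≈ -47.493, y ≈ -125.010 km (keep extra digits for the depth step; rounded: -47.5, -125.0).
Then from the S_03 sphere: z² = 197.05² − (x − 120.8)² − (y + 30.1)² with x = -47.493, y = -125.010, so z ≈ 38.707 ≈ 38.7 km.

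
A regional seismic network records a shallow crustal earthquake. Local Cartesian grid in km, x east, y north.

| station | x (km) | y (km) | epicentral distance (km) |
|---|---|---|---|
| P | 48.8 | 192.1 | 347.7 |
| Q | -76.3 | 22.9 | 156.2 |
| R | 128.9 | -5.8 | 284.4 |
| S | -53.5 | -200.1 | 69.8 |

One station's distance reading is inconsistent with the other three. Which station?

Solve using three stations at a time. Using P, Q, S (subtract circle equations pairwise → linear system) gives (x, y) ≈ (-73.8, -133.3).
Distances from that point to each station vs reported:
  P: calculated 347.7 vs reported 347.7 → residual 0.0 km
  Q: calculated 156.2 vs reported 156.2 → residual 0.0 km
  R: calculated 239.4 vs reported 284.4 → residual 45.0 km
  S: calculated 69.8 vs reported 69.8 → residual 0.0 km
P, Q, S are mutually consistent (residuals ≈ 0); R is off by 45.0 km.

R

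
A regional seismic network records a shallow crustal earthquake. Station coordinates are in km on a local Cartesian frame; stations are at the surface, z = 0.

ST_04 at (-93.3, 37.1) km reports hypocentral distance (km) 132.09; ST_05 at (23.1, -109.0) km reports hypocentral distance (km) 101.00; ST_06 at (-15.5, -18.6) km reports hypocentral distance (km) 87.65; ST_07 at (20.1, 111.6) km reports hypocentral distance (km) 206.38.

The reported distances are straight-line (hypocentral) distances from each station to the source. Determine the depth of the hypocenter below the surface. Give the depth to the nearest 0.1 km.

Each station gives a sphere (x−x_i)² + (y−y_i)² + z² = d_i² (stations at z=0).
Subtracting the ST_04 sphere from ST_05 and ST_06: z² cancels, leaving linear equations in x and y:
232.8 x − 292.2 y = 9580.08
155.6 x − 111.4 y = 270.16
Solving: x ≈ -50.597, y ≈ -73.097 km (keep extra digits for the depth step; rounded: -50.6, -73.1).
Then from the ST_04 sphere: z² = 132.09² − (x + 93.3)² − (y − 37.1)² with x = -50.597, y = -73.097, so z ≈ 58.999 ≈ 59.0 km.

depth ≈ 59.0 km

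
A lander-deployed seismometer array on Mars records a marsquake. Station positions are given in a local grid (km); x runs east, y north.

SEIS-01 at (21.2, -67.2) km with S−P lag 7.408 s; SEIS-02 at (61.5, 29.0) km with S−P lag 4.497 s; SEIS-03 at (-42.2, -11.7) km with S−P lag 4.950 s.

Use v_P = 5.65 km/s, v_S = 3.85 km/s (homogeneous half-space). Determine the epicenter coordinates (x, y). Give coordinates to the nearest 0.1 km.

Distance from S−P lag: d = Δt · v_P v_S / (v_P − v_S) = Δt · (5.65·3.85)/(5.65−3.85) ≈ 12.0847·Δt.
So d_SEIS-01 = 89.52, d_SEIS-02 = 54.34, d_SEIS-03 = 59.82 km.
Circle about each station: (x − 21.2)² + (y + 67.2)² = 89.52²; (x − 61.5)² + (y − 29.0)² = 54.34²; (x + 42.2)² + (y + 11.7)² = 59.82².
Subtracting the SEIS-01 equation from the SEIS-02 and SEIS-03 equations removes the quadratic terms:
80.6 x + 192.4 y = 4718.96
-126.8 x + 111.0 y = 1387.85
Solving the 2×2 system: x ≈ 7.7, y ≈ 21.3 km.
Check against SEIS-01 (with the unrounded x, y): √((x − 21.2)²+(y + 67.2)²) = 89.52 ≈ 89.52 km. ✓

7.7 km east, 21.3 km north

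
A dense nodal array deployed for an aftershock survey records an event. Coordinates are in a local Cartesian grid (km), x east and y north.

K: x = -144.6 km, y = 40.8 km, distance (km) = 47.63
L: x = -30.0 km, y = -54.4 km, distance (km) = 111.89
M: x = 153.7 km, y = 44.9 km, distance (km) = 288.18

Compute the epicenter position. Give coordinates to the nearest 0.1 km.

Circle about each station: (x + 144.6)² + (y − 40.8)² = 47.63²; (x + 30.0)² + (y + 54.4)² = 111.89²; (x − 153.7)² + (y − 44.9)² = 288.18².
Subtracting the K equation from the L and M equations removes the quadratic terms:
229.2 x − 190.4 y = -28965.20
596.6 x + 8.2 y = -77713.20
Solving the 2×2 system: x ≈ -130.2, y ≈ -4.6 km.

-130.2 km east, -4.6 km north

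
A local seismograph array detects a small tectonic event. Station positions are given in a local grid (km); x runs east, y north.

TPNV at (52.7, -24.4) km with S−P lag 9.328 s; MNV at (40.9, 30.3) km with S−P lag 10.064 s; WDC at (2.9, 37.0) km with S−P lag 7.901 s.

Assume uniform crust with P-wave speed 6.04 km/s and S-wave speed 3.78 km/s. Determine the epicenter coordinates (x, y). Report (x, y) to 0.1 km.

Distance from S−P lag: d = Δt · v_P v_S / (v_P − v_S) = Δt · (6.04·3.78)/(6.04−3.78) ≈ 10.1023·Δt.
So d_TPNV = 94.23, d_MNV = 101.67, d_WDC = 79.82 km.
Circle about each station: (x − 52.7)² + (y + 24.4)² = 94.23²; (x − 40.9)² + (y − 30.3)² = 101.67²; (x − 2.9)² + (y − 37.0)² = 79.82².
Subtracting the TPNV equation from the MNV and WDC equations removes the quadratic terms:
-23.6 x + 109.4 y = -2239.25
-99.6 x + 122.8 y = 512.82
Solving the 2×2 system: x ≈ -41.4, y ≈ -29.4 km.

-41.4 km east, -29.4 km north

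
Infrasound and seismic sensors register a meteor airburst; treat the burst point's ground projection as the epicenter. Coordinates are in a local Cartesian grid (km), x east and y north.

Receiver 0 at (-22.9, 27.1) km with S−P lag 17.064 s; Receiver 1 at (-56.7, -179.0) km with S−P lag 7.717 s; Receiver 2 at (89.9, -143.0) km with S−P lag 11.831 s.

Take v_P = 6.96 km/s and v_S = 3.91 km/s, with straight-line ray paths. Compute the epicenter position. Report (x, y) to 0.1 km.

-14.1 km east, -124.9 km north

Distance from S−P lag: d = Δt · v_P v_S / (v_P − v_S) = Δt · (6.96·3.91)/(6.96−3.91) ≈ 8.9225·Δt.
So d_Receiver 0 = 152.25, d_Receiver 1 = 68.85, d_Receiver 2 = 105.56 km.
Circle about each station: (x + 22.9)² + (y − 27.1)² = 152.25²; (x + 56.7)² + (y + 179.0)² = 68.85²; (x − 89.9)² + (y + 143.0)² = 105.56².
Subtracting the Receiver 0 equation from the Receiver 1 and Receiver 2 equations removes the quadratic terms:
-67.6 x − 412.2 y = 52436.81
225.6 x − 340.2 y = 39309.34
Solving the 2×2 system: x ≈ -14.1, y ≈ -124.9 km.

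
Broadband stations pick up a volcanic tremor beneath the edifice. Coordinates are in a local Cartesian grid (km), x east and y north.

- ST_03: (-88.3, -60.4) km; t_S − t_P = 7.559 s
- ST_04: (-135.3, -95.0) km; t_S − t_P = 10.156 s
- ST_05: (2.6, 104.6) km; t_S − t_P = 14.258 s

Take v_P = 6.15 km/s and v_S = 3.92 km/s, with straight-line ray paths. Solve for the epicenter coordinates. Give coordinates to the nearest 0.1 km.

Distance from S−P lag: d = Δt · v_P v_S / (v_P − v_S) = Δt · (6.15·3.92)/(6.15−3.92) ≈ 10.8108·Δt.
So d_ST_03 = 81.72, d_ST_04 = 109.79, d_ST_05 = 154.14 km.
Circle about each station: (x + 88.3)² + (y + 60.4)² = 81.72²; (x + 135.3)² + (y + 95.0)² = 109.79²; (x − 2.6)² + (y − 104.6)² = 154.14².
Subtracting the ST_03 equation from the ST_04 and ST_05 equations removes the quadratic terms:
-94.0 x − 69.2 y = 10510.35
181.8 x + 330.0 y = -17578.11
Solving the 2×2 system: x ≈ -122.1, y ≈ 14.0 km.

(-122.1, 14.0)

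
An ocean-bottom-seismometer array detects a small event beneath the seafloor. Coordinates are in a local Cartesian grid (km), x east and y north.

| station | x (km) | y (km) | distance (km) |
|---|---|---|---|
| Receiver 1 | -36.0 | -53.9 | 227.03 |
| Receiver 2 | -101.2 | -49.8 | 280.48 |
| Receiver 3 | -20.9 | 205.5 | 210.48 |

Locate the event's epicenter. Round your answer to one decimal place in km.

x ≈ 147.7 km, y ≈ 79.5 km

Circle about each station: (x + 36.0)² + (y + 53.9)² = 227.03²; (x + 101.2)² + (y + 49.8)² = 280.48²; (x + 20.9)² + (y − 205.5)² = 210.48².
Subtracting pairs of circle equations eliminates x²+y² and gives linear equations (the radical axes):
-130.4 x + 8.2 y = -18606.14
30.2 x + 518.8 y = 45706.64
Solving the 2×2 system: x ≈ 147.7, y ≈ 79.5 km.
Check against Receiver 1 (with the unrounded x, y): √((x + 36.0)²+(y + 53.9)²) = 227.02 ≈ 227.03 km. ✓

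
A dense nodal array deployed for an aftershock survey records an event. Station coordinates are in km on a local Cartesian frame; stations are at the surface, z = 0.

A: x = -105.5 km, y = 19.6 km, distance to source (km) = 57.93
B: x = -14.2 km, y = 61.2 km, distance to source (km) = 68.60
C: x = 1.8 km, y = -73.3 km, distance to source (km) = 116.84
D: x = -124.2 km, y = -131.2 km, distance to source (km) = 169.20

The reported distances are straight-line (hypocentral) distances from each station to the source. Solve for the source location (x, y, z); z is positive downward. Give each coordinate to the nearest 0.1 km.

Each station gives a sphere (x−x_i)² + (y−y_i)² + z² = d_i² (stations at z=0).
Subtracting the A sphere from B and C: z² cancels, leaving linear equations in x and y:
182.6 x + 83.2 y = -8917.41
214.6 x − 185.8 y = -16433.98
Solving: x ≈ -58.402, y ≈ 20.995 km (keep extra digits for the depth step; rounded: -58.4, 21.0).
Then from the A sphere: z² = 57.93² − (x + 105.5)² − (y − 19.6)² with x = -58.402, y = 20.995, so z ≈ 33.700 ≈ 33.7 km.

(-58.4, 21.0, 33.7)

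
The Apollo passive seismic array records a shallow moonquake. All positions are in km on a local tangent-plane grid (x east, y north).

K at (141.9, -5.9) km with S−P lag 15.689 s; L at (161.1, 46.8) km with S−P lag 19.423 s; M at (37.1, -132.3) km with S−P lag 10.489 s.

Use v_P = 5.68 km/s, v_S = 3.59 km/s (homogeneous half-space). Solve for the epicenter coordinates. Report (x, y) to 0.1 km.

x ≈ -7.3 km, y ≈ -40.1 km

Distance from S−P lag: d = Δt · v_P v_S / (v_P − v_S) = Δt · (5.68·3.59)/(5.68−3.59) ≈ 9.7566·Δt.
So d_K = 153.07, d_L = 189.50, d_M = 102.34 km.
Circle about each station: (x − 141.9)² + (y + 5.9)² = 153.07²; (x − 161.1)² + (y − 46.8)² = 189.50²; (x − 37.1)² + (y + 132.3)² = 102.34².
Subtracting pairs of circle equations eliminates x²+y² and gives linear equations (the radical axes):
38.4 x + 105.4 y = -4506.80
-209.6 x − 252.8 y = 11666.23
Solving the 2×2 system: x ≈ -7.3, y ≈ -40.1 km.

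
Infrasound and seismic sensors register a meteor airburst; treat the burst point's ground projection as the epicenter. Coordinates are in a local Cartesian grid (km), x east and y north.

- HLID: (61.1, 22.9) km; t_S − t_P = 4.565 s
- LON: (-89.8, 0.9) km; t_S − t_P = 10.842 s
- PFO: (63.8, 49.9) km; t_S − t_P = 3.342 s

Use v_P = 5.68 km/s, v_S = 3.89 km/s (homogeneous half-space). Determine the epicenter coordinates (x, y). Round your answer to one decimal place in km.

26.4 km east, 67.3 km north

Distance from S−P lag: d = Δt · v_P v_S / (v_P − v_S) = Δt · (5.68·3.89)/(5.68−3.89) ≈ 12.3437·Δt.
So d_HLID = 56.35, d_LON = 133.83, d_PFO = 41.25 km.
Circle about each station: (x − 61.1)² + (y − 22.9)² = 56.35²; (x + 89.8)² + (y − 0.9)² = 133.83²; (x − 63.8)² + (y − 49.9)² = 41.25².
Subtracting the HLID equation from the LON and PFO equations removes the quadratic terms:
-301.8 x − 44.0 y = -10927.92
5.4 x + 54.0 y = 3776.59
Solving the 2×2 system: x ≈ 26.4, y ≈ 67.3 km.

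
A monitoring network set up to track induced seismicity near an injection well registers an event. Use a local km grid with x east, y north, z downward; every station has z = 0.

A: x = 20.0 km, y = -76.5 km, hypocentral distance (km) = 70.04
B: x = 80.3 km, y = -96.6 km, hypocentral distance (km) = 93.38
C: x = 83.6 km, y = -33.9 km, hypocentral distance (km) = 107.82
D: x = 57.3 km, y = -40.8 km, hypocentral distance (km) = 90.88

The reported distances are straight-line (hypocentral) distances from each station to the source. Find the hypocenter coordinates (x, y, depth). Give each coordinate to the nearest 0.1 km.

Each station gives a sphere (x−x_i)² + (y−y_i)² + z² = d_i² (stations at z=0).
Subtracting the A sphere from B and C: z² cancels, leaving linear equations in x and y:
120.6 x − 40.2 y = 5713.18
127.2 x + 85.2 y = -4833.63
Solving: x ≈ 19.004, y ≈ -85.106 km (keep extra digits for the depth step; rounded: 19.0, -85.1).
Then from the A sphere: z² = 70.04² − (x − 20.0)² − (y + 76.5)² with x = 19.004, y = -85.106, so z ≈ 69.502 ≈ 69.5 km.
Check against D (with the unrounded solution): distance 90.89 ≈ 90.88 km. ✓

(19.0, -85.1, 69.5)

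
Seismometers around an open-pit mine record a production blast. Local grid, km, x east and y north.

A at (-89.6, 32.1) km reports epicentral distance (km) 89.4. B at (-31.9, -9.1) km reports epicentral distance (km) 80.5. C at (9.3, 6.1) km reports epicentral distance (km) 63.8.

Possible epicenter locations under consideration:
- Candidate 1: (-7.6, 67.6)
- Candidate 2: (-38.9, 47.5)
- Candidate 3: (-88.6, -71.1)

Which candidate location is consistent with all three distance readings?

Candidate 1

For each candidate, compare |candidate − station| to the reported distance:
Candidate 1: residuals A 0.0, B 0.0, C 0.0 → max 0.0 km
Candidate 2: residuals A 36.4, B 23.5, C 0.3 → max 36.4 km
Candidate 3: residuals A 13.8, B 3.5, C 60.9 → max 60.9 km
Only Candidate 1 has all residuals ≈ 0.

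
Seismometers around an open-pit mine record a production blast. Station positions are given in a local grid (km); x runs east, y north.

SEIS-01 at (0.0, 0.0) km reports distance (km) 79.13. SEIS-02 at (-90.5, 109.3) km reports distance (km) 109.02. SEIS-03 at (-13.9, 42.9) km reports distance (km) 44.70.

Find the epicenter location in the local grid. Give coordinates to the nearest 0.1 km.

Circle about each station: x² + y² = 79.13²; (x + 90.5)² + (y − 109.3)² = 109.02²; (x + 13.9)² + (y − 42.9)² = 44.70².
Subtracting pairs of circle equations eliminates x²+y² and gives linear equations (the radical axes):
-181.0 x + 218.6 y = 14512.94
-27.8 x + 85.8 y = 6297.09
Solving the 2×2 system: x ≈ 13.9, y ≈ 77.9 km.

x ≈ 13.9 km, y ≈ 77.9 km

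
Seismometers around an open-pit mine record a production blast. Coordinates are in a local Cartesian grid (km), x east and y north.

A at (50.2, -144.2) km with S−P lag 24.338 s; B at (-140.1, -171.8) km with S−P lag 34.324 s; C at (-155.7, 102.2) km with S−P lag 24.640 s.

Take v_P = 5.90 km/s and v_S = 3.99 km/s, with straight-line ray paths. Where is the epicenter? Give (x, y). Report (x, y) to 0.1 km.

Distance from S−P lag: d = Δt · v_P v_S / (v_P − v_S) = Δt · (5.90·3.99)/(5.90−3.99) ≈ 12.3251·Δt.
So d_A = 299.97, d_B = 423.05, d_C = 303.69 km.
Circle about each station: (x − 50.2)² + (y + 144.2)² = 299.97²; (x + 140.1)² + (y + 171.8)² = 423.05²; (x + 155.7)² + (y − 102.2)² = 303.69².
Subtracting pairs of circle equations eliminates x²+y² and gives linear equations (the radical axes):
-380.6 x − 55.2 y = -63159.73
-411.8 x + 492.8 y = 9128.03
Solving the 2×2 system: x ≈ 145.6, y ≈ 140.2 km.
Check against A (with the unrounded x, y): √((x − 50.2)²+(y + 144.2)²) = 299.98 ≈ 299.97 km. ✓

x ≈ 145.6 km, y ≈ 140.2 km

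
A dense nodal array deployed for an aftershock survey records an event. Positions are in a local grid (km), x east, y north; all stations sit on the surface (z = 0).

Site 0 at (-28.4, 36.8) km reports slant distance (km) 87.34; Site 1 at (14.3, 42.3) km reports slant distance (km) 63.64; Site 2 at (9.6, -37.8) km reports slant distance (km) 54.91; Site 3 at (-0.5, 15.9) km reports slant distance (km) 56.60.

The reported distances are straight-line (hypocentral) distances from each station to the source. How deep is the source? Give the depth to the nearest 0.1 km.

depth ≈ 32.1 km

Each station gives a sphere (x−x_i)² + (y−y_i)² + z² = d_i² (stations at z=0).
Subtracting the Site 0 sphere from Site 1 and Site 2: z² cancels, leaving linear equations in x and y:
85.4 x + 11.0 y = 3411.21
76.0 x − 149.2 y = 3973.37
Solving: x ≈ 40.703, y ≈ -5.897 km (keep extra digits for the depth step; rounded: 40.7, -5.9).
Then from the Site 0 sphere: z² = 87.34² − (x + 28.4)² − (y − 36.8)² with x = 40.703, y = -5.897, so z ≈ 32.094 ≈ 32.1 km.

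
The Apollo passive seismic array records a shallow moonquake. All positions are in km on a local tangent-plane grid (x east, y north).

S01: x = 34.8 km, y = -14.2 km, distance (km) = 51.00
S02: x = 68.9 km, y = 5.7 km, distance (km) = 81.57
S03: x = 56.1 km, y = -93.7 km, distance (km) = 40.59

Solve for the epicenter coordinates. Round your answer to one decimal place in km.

27.7 km east, -64.7 km north

Circle about each station: (x − 34.8)² + (y + 14.2)² = 51.00²; (x − 68.9)² + (y − 5.7)² = 81.57²; (x − 56.1)² + (y + 93.7)² = 40.59².
Subtracting the S01 equation from the S02 and S03 equations removes the quadratic terms:
68.2 x + 39.8 y = -685.64
42.6 x − 159.0 y = 11467.67
Solving the 2×2 system: x ≈ 27.7, y ≈ -64.7 km.
Check against S01 (with the unrounded x, y): √((x − 34.8)²+(y + 14.2)²) = 51.00 ≈ 51.00 km. ✓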